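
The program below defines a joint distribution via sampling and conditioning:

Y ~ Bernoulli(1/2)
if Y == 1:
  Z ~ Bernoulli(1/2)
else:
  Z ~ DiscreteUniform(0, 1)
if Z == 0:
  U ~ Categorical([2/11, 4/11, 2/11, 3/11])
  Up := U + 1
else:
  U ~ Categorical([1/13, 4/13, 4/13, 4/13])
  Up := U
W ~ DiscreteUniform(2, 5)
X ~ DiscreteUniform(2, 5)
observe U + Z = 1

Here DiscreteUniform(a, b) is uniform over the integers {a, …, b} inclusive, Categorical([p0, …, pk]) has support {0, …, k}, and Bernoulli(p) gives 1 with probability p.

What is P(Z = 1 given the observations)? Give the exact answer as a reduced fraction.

P(Z = 1 | obs) = 11/63

Enumerate traces; 64 have nonzero weight after conditioning:
  (Y=0, Z=0, U=1, W=2, X=2) weight 1/176
  (Y=0, Z=0, U=1, W=2, X=3) weight 1/176
  (Y=0, Z=0, U=1, W=2, X=4) weight 1/176
  (Y=0, Z=0, U=1, W=2, X=5) weight 1/176
  (Y=0, Z=0, U=1, W=3, X=2) weight 1/176
  (Y=0, Z=0, U=1, W=3, X=3) weight 1/176
  (Y=0, Z=0, U=1, W=3, X=4) weight 1/176
  (Y=0, Z=0, U=1, W=3, X=5) weight 1/176
  (Y=0, Z=1, U=0, W=2, X=2) weight 1/832
  … 55 more
Group by Z:
  weight(Z=0) = 2/11
  weight(Z=1) = 1/26
Total weight = 2/11 + 1/26 = 63/286
P(Z=0 | obs) = 2/11 / 63/286 = 52/63
P(Z=1 | obs) = 1/26 / 63/286 = 11/63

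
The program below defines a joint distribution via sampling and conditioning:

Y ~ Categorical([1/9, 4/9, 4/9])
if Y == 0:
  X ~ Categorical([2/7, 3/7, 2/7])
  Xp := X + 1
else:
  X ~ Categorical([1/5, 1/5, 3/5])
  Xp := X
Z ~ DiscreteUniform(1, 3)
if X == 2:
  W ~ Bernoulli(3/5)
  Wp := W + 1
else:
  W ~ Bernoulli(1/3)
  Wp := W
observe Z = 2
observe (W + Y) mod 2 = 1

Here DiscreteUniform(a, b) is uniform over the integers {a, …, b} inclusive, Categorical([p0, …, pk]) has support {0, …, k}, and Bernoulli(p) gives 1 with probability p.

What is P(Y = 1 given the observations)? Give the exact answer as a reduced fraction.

P(Y = 1 | obs) = 1064/2315

Enumerate traces; 9 have nonzero weight after conditioning:
  (Y=0, X=0, Z=2, W=1) weight 2/567
  (Y=0, X=1, Z=2, W=1) weight 1/189
  (Y=0, X=2, Z=2, W=1) weight 2/315
  (Y=1, X=0, Z=2, W=0) weight 8/405
  (Y=1, X=1, Z=2, W=0) weight 8/405
  (Y=1, X=2, Z=2, W=0) weight 8/225
  (Y=2, X=0, Z=2, W=1) weight 4/405
  (Y=2, X=1, Z=2, W=1) weight 4/405
  … 1 more
Group by Y:
  weight(Y=0) = 43/2835
  weight(Y=1) = 152/2025
  weight(Y=2) = 148/2025
Total weight = 43/2835 + 152/2025 + 148/2025 = 463/2835
P(Y=0 | obs) = 43/2835 / 463/2835 = 43/463
P(Y=1 | obs) = 152/2025 / 463/2835 = 1064/2315
P(Y=2 | obs) = 148/2025 / 463/2835 = 1036/2315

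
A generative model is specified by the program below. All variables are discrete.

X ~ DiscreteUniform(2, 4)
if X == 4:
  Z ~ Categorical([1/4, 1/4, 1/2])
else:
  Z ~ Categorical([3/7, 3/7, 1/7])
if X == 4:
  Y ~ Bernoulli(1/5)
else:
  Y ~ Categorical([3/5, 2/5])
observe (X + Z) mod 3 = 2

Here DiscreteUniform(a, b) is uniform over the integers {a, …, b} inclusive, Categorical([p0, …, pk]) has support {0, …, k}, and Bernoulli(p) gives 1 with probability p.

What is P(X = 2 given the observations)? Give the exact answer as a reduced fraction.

P(X = 2 | obs) = 12/23

Enumerate traces; 6 have nonzero weight after conditioning:
  (X=2, Z=0, Y=0) weight 3/35
  (X=2, Z=0, Y=1) weight 2/35
  (X=3, Z=2, Y=0) weight 1/35
  (X=3, Z=2, Y=1) weight 2/105
  (X=4, Z=1, Y=0) weight 1/15
  (X=4, Z=1, Y=1) weight 1/60
Group by X:
  weight(X=2) = 1/7
  weight(X=3) = 1/21
  weight(X=4) = 1/12
Total weight = 1/7 + 1/21 + 1/12 = 23/84
P(X=2 | obs) = 1/7 / 23/84 = 12/23
P(X=3 | obs) = 1/21 / 23/84 = 4/23
P(X=4 | obs) = 1/12 / 23/84 = 7/23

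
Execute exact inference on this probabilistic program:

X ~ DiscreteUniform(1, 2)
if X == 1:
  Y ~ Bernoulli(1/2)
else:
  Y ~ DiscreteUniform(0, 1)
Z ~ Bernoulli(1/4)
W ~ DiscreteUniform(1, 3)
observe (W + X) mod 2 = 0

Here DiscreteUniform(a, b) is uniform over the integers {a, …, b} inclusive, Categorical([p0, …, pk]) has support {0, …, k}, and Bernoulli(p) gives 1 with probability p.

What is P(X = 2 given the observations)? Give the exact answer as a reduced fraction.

P(X = 2 | obs) = 1/3

Enumerate traces; 12 have nonzero weight after conditioning:
  (X=1, Y=0, Z=0, W=1) weight 1/16
  (X=1, Y=0, Z=0, W=3) weight 1/16
  (X=1, Y=0, Z=1, W=1) weight 1/48
  (X=1, Y=0, Z=1, W=3) weight 1/48
  (X=1, Y=1, Z=0, W=1) weight 1/16
  (X=1, Y=1, Z=0, W=3) weight 1/16
  (X=1, Y=1, Z=1, W=1) weight 1/48
  (X=1, Y=1, Z=1, W=3) weight 1/48
  (X=2, Y=0, Z=0, W=2) weight 1/16
  … 3 more
Group by X:
  weight(X=1) = 1/3
  weight(X=2) = 1/6
Total weight = 1/3 + 1/6 = 1/2
P(X=1 | obs) = 1/3 / 1/2 = 2/3
P(X=2 | obs) = 1/6 / 1/2 = 1/3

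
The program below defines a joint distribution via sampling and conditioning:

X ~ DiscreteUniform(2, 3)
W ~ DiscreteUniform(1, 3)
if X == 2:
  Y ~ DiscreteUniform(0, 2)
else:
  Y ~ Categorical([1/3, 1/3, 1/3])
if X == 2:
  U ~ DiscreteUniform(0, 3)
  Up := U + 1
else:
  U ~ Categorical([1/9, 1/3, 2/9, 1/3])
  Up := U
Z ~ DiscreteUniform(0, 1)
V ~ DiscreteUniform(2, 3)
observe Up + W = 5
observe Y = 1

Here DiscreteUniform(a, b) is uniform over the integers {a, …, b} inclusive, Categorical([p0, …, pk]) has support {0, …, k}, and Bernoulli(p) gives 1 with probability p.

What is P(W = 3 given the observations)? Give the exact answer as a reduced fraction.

P(W = 3 | obs) = 17/47

Enumerate traces; 20 have nonzero weight after conditioning:
  (X=2, W=1, Y=1, U=3, Z=0, V=2) weight 1/288
  (X=2, W=1, Y=1, U=3, Z=0, V=3) weight 1/288
  (X=2, W=1, Y=1, U=3, Z=1, V=2) weight 1/288
  (X=2, W=1, Y=1, U=3, Z=1, V=3) weight 1/288
  (X=2, W=2, Y=1, U=2, Z=0, V=2) weight 1/288
  (X=2, W=2, Y=1, U=2, Z=0, V=3) weight 1/288
  (X=2, W=2, Y=1, U=2, Z=1, V=2) weight 1/288
  (X=2, W=2, Y=1, U=2, Z=1, V=3) weight 1/288
  (X=2, W=3, Y=1, U=1, Z=0, V=2) weight 1/288
  … 11 more
Group by W:
  weight(W=1) = 1/72
  weight(W=2) = 7/216
  weight(W=3) = 17/648
Total weight = 1/72 + 7/216 + 17/648 = 47/648
P(W=1 | obs) = 1/72 / 47/648 = 9/47
P(W=2 | obs) = 7/216 / 47/648 = 21/47
P(W=3 | obs) = 17/648 / 47/648 = 17/47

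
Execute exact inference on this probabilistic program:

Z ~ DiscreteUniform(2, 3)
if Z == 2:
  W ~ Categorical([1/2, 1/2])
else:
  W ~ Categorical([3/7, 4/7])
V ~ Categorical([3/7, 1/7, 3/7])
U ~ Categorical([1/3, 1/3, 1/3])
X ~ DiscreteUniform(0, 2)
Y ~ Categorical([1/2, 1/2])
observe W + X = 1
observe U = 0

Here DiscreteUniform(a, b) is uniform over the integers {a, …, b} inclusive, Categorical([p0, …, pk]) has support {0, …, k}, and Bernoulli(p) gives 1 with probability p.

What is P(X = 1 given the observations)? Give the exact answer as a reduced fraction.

Enumerate traces; 24 have nonzero weight after conditioning:
  (Z=2, W=0, V=0, U=0, X=1, Y=0) weight 1/168
  (Z=2, W=0, V=0, U=0, X=1, Y=1) weight 1/168
  (Z=2, W=0, V=1, U=0, X=1, Y=0) weight 1/504
  (Z=2, W=0, V=1, U=0, X=1, Y=1) weight 1/504
  (Z=2, W=0, V=2, U=0, X=1, Y=0) weight 1/168
  (Z=2, W=0, V=2, U=0, X=1, Y=1) weight 1/168
  (Z=2, W=1, V=0, U=0, X=0, Y=0) weight 1/168
  (Z=2, W=1, V=0, U=0, X=0, Y=1) weight 1/168
  … 16 more
Group by X:
  weight(X=0) = 5/84
  weight(X=1) = 13/252
Total weight = 5/84 + 13/252 = 1/9
P(X=0 | obs) = 5/84 / 1/9 = 15/28
P(X=1 | obs) = 13/252 / 1/9 = 13/28

P(X = 1 | obs) = 13/28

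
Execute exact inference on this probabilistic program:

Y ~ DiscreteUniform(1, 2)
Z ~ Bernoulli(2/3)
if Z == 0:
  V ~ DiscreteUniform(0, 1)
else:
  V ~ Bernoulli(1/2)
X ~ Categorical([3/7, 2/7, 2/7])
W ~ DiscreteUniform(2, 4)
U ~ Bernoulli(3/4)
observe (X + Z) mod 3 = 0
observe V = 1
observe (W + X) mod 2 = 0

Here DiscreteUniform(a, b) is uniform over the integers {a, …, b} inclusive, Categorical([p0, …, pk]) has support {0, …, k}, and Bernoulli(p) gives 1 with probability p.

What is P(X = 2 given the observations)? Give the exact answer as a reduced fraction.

P(X = 2 | obs) = 4/7

Enumerate traces; 16 have nonzero weight after conditioning:
  (Y=1, Z=0, V=1, X=0, W=2, U=0) weight 1/336
  (Y=1, Z=0, V=1, X=0, W=2, U=1) weight 1/112
  (Y=1, Z=0, V=1, X=0, W=4, U=0) weight 1/336
  (Y=1, Z=0, V=1, X=0, W=4, U=1) weight 1/112
  (Y=1, Z=1, V=1, X=2, W=2, U=0) weight 1/252
  (Y=1, Z=1, V=1, X=2, W=2, U=1) weight 1/84
  (Y=1, Z=1, V=1, X=2, W=4, U=0) weight 1/252
  (Y=1, Z=1, V=1, X=2, W=4, U=1) weight 1/84
  … 8 more
Group by X:
  weight(X=0) = 1/21
  weight(X=2) = 4/63
Total weight = 1/21 + 4/63 = 1/9
P(X=0 | obs) = 1/21 / 1/9 = 3/7
P(X=2 | obs) = 4/63 / 1/9 = 4/7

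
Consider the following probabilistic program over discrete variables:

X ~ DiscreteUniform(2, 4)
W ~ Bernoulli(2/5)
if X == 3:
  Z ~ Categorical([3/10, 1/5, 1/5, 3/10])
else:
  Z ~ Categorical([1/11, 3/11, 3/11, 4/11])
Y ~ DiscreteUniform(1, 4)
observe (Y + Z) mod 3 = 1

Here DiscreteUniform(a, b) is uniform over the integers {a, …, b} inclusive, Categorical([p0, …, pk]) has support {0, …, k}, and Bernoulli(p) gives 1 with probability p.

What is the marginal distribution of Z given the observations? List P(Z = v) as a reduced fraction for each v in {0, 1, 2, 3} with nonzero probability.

Enumerate traces; 36 have nonzero weight after conditioning:
  (X=2, W=0, Z=0, Y=1) weight 1/220
  (X=2, W=0, Z=0, Y=4) weight 1/220
  (X=2, W=0, Z=1, Y=3) weight 3/220
  (X=2, W=0, Z=2, Y=2) weight 3/220
  (X=2, W=0, Z=3, Y=1) weight 1/55
  (X=2, W=0, Z=3, Y=4) weight 1/55
  (X=2, W=1, Z=0, Y=1) weight 1/330
  (X=2, W=1, Z=0, Y=4) weight 1/330
  … 28 more
Group by Z:
  weight(Z=0) = 53/660
  weight(Z=1) = 41/660
  weight(Z=2) = 41/660
  weight(Z=3) = 113/660
Total weight = 53/660 + 41/660 + 41/660 + 113/660 = 62/165
P(Z=0 | obs) = 53/660 / 62/165 = 53/248
P(Z=1 | obs) = 41/660 / 62/165 = 41/248
P(Z=2 | obs) = 41/660 / 62/165 = 41/248
P(Z=3 | obs) = 113/660 / 62/165 = 113/248

P(Z=0) = 53/248, P(Z=1) = 41/248, P(Z=2) = 41/248, P(Z=3) = 113/248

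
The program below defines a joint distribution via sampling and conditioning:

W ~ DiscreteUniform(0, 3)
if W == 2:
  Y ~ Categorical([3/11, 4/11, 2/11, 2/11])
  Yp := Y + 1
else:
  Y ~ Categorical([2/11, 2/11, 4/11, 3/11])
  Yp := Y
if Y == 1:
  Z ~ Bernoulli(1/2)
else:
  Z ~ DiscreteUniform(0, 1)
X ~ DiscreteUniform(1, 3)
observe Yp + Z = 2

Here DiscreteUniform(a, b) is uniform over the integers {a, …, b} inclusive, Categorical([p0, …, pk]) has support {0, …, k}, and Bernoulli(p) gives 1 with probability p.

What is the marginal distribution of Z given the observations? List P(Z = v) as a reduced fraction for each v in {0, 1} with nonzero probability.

Enumerate traces; 24 have nonzero weight after conditioning:
  (W=0, Y=1, Z=1, X=1) weight 1/132
  (W=0, Y=1, Z=1, X=2) weight 1/132
  (W=0, Y=1, Z=1, X=3) weight 1/132
  (W=0, Y=2, Z=0, X=1) weight 1/66
  (W=0, Y=2, Z=0, X=2) weight 1/66
  (W=0, Y=2, Z=0, X=3) weight 1/66
  (W=1, Y=1, Z=1, X=1) weight 1/132
  (W=1, Y=1, Z=1, X=2) weight 1/132
  … 16 more
Group by Z:
  weight(Z=0) = 2/11
  weight(Z=1) = 9/88
Total weight = 2/11 + 9/88 = 25/88
P(Z=0 | obs) = 2/11 / 25/88 = 16/25
P(Z=1 | obs) = 9/88 / 25/88 = 9/25

P(Z=0) = 16/25, P(Z=1) = 9/25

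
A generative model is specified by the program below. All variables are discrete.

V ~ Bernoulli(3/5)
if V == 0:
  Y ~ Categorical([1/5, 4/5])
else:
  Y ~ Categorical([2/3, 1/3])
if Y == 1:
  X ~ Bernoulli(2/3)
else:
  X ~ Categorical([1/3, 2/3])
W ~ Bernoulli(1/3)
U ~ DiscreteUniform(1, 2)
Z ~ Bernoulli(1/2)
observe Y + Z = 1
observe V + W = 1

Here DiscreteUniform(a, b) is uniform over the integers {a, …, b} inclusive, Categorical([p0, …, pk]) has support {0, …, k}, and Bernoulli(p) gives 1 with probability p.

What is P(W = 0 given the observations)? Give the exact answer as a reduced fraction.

Enumerate traces; 16 have nonzero weight after conditioning:
  (V=0, Y=0, X=0, W=1, U=1, Z=1) weight 1/450
  (V=0, Y=0, X=0, W=1, U=2, Z=1) weight 1/450
  (V=0, Y=0, X=1, W=1, U=1, Z=1) weight 1/225
  (V=0, Y=0, X=1, W=1, U=2, Z=1) weight 1/225
  (V=0, Y=1, X=0, W=1, U=1, Z=0) weight 2/225
  (V=0, Y=1, X=0, W=1, U=2, Z=0) weight 2/225
  (V=0, Y=1, X=1, W=1, U=1, Z=0) weight 4/225
  (V=0, Y=1, X=1, W=1, U=2, Z=0) weight 4/225
  (V=1, Y=0, X=0, W=0, U=1, Z=1) weight 1/45
  … 7 more
Group by W:
  weight(W=0) = 1/5
  weight(W=1) = 1/15
Total weight = 1/5 + 1/15 = 4/15
P(W=0 | obs) = 1/5 / 4/15 = 3/4
P(W=1 | obs) = 1/15 / 4/15 = 1/4

P(W = 0 | obs) = 3/4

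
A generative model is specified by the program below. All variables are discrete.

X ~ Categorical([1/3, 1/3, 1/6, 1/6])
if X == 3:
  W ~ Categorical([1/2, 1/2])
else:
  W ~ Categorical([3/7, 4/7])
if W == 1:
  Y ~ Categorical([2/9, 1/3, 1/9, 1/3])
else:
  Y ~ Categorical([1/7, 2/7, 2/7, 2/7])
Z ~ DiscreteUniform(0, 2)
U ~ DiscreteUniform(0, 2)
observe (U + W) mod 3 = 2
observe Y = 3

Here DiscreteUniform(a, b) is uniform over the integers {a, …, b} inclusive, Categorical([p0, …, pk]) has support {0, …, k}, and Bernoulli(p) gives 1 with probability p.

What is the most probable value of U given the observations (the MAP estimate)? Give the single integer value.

argmax_v P(U = v | obs) = 1

Enumerate traces; 24 have nonzero weight after conditioning:
  (X=0, W=0, Y=3, Z=0, U=2) weight 2/441
  (X=0, W=0, Y=3, Z=1, U=2) weight 2/441
  (X=0, W=0, Y=3, Z=2, U=2) weight 2/441
  (X=0, W=1, Y=3, Z=0, U=1) weight 4/567
  (X=0, W=1, Y=3, Z=1, U=1) weight 4/567
  (X=0, W=1, Y=3, Z=2, U=1) weight 4/567
  (X=1, W=0, Y=3, Z=0, U=2) weight 2/441
  (X=1, W=0, Y=3, Z=1, U=2) weight 2/441
  … 16 more
Group by U:
  weight(U=1) = 47/756
  weight(U=2) = 37/882
Total weight = 47/756 + 37/882 = 551/5292
P(U=1 | obs) = 47/756 / 551/5292 = 329/551
P(U=2 | obs) = 37/882 / 551/5292 = 222/551
argmax = 1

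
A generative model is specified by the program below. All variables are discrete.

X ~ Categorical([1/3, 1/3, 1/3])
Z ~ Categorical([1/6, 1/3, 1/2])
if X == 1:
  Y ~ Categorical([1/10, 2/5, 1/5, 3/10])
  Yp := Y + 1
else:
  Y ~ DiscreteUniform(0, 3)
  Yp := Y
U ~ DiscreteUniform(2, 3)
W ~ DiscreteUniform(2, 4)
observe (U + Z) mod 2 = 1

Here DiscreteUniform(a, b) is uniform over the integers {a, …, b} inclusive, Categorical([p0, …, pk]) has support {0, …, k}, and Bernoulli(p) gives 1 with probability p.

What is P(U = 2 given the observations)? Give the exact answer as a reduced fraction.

Enumerate traces; 108 have nonzero weight after conditioning:
  (X=0, Z=0, Y=0, U=3, W=2) weight 1/432
  (X=0, Z=0, Y=0, U=3, W=3) weight 1/432
  (X=0, Z=0, Y=0, U=3, W=4) weight 1/432
  (X=0, Z=0, Y=1, U=3, W=2) weight 1/432
  (X=0, Z=0, Y=1, U=3, W=3) weight 1/432
  (X=0, Z=0, Y=1, U=3, W=4) weight 1/432
  (X=0, Z=0, Y=2, U=3, W=2) weight 1/432
  (X=0, Z=0, Y=2, U=3, W=3) weight 1/432
  (X=0, Z=1, Y=0, U=2, W=2) weight 1/216
  … 99 more
Group by U:
  weight(U=2) = 1/6
  weight(U=3) = 1/3
Total weight = 1/6 + 1/3 = 1/2
P(U=2 | obs) = 1/6 / 1/2 = 1/3
P(U=3 | obs) = 1/3 / 1/2 = 2/3

P(U = 2 | obs) = 1/3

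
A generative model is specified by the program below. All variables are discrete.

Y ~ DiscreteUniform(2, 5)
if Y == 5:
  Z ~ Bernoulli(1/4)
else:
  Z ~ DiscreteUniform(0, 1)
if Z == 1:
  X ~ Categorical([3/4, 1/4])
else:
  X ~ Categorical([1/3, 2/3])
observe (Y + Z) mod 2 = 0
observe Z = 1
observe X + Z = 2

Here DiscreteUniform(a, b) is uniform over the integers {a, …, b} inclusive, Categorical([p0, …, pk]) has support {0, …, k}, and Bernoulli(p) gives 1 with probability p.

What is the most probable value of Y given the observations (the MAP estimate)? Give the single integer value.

argmax_v P(Y = v | obs) = 3

Enumerate traces; 2 have nonzero weight after conditioning:
  (Y=3, Z=1, X=1) weight 1/32
  (Y=5, Z=1, X=1) weight 1/64
Group by Y:
  weight(Y=3) = 1/32
  weight(Y=5) = 1/64
Total weight = 1/32 + 1/64 = 3/64
P(Y=3 | obs) = 1/32 / 3/64 = 2/3
P(Y=5 | obs) = 1/64 / 3/64 = 1/3
argmax = 3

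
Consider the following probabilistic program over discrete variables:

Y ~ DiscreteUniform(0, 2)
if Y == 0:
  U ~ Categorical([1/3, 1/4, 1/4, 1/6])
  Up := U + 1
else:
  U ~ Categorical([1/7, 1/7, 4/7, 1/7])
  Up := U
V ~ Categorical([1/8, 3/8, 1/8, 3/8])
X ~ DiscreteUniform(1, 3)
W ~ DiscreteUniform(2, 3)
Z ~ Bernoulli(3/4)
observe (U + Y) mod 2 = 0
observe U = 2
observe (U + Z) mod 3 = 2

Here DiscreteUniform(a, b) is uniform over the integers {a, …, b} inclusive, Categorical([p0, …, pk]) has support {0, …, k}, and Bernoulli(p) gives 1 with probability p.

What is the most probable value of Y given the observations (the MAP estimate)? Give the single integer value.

Enumerate traces; 48 have nonzero weight after conditioning:
  (Y=0, U=2, V=0, X=1, W=2, Z=0) weight 1/2304
  (Y=0, U=2, V=0, X=1, W=3, Z=0) weight 1/2304
  (Y=0, U=2, V=0, X=2, W=2, Z=0) weight 1/2304
  (Y=0, U=2, V=0, X=2, W=3, Z=0) weight 1/2304
  (Y=0, U=2, V=0, X=3, W=2, Z=0) weight 1/2304
  (Y=0, U=2, V=0, X=3, W=3, Z=0) weight 1/2304
  (Y=0, U=2, V=1, X=1, W=2, Z=0) weight 1/768
  (Y=0, U=2, V=1, X=1, W=3, Z=0) weight 1/768
  (Y=2, U=2, V=0, X=1, W=2, Z=0) weight 1/1008
  … 39 more
Group by Y:
  weight(Y=0) = 1/48
  weight(Y=2) = 1/21
Total weight = 1/48 + 1/21 = 23/336
P(Y=0 | obs) = 1/48 / 23/336 = 7/23
P(Y=2 | obs) = 1/21 / 23/336 = 16/23
argmax = 2

argmax_v P(Y = v | obs) = 2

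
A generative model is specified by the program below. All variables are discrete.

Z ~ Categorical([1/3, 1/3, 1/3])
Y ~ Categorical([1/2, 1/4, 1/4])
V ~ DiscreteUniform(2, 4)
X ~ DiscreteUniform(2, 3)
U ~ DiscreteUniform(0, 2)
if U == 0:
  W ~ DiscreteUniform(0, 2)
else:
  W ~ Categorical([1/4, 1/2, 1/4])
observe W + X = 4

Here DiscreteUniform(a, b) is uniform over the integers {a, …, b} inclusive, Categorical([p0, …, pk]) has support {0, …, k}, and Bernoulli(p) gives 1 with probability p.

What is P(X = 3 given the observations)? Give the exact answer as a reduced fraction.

Enumerate traces; 162 have nonzero weight after conditioning:
  (Z=0, Y=0, V=2, X=2, U=0, W=2) weight 1/324
  (Z=0, Y=0, V=2, X=2, U=1, W=2) weight 1/432
  (Z=0, Y=0, V=2, X=2, U=2, W=2) weight 1/432
  (Z=0, Y=0, V=2, X=3, U=0, W=1) weight 1/324
  (Z=0, Y=0, V=2, X=3, U=1, W=1) weight 1/216
  (Z=0, Y=0, V=2, X=3, U=2, W=1) weight 1/216
  (Z=0, Y=0, V=3, X=2, U=0, W=2) weight 1/324
  (Z=0, Y=0, V=3, X=2, U=1, W=2) weight 1/432
  … 154 more
Group by X:
  weight(X=2) = 5/36
  weight(X=3) = 2/9
Total weight = 5/36 + 2/9 = 13/36
P(X=2 | obs) = 5/36 / 13/36 = 5/13
P(X=3 | obs) = 2/9 / 13/36 = 8/13

P(X = 3 | obs) = 8/13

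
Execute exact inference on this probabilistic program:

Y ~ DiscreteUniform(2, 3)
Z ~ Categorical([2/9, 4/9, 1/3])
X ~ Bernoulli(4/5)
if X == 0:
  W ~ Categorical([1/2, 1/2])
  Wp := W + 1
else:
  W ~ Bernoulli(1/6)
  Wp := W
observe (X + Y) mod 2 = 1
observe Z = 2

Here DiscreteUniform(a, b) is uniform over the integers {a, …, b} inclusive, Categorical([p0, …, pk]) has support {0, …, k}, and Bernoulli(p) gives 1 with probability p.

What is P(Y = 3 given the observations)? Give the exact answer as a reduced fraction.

P(Y = 3 | obs) = 1/5

Enumerate traces; 4 have nonzero weight after conditioning:
  (Y=2, Z=2, X=1, W=0) weight 1/9
  (Y=2, Z=2, X=1, W=1) weight 1/45
  (Y=3, Z=2, X=0, W=0) weight 1/60
  (Y=3, Z=2, X=0, W=1) weight 1/60
Group by Y:
  weight(Y=2) = 2/15
  weight(Y=3) = 1/30
Total weight = 2/15 + 1/30 = 1/6
P(Y=2 | obs) = 2/15 / 1/6 = 4/5
P(Y=3 | obs) = 1/30 / 1/6 = 1/5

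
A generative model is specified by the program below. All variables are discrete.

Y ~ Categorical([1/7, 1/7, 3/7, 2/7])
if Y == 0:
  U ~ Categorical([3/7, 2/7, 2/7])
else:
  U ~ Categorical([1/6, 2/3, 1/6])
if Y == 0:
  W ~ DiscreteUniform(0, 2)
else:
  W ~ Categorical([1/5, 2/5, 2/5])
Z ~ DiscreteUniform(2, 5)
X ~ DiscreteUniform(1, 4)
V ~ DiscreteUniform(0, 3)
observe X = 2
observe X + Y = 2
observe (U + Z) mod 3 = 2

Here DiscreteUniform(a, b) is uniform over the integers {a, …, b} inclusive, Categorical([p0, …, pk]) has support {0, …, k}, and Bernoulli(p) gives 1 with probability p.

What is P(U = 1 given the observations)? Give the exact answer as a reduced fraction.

Enumerate traces; 48 have nonzero weight after conditioning:
  (Y=0, U=0, W=0, Z=2, X=2, V=0) weight 1/3136
  (Y=0, U=0, W=0, Z=2, X=2, V=1) weight 1/3136
  (Y=0, U=0, W=0, Z=2, X=2, V=2) weight 1/3136
  (Y=0, U=0, W=0, Z=2, X=2, V=3) weight 1/3136
  (Y=0, U=0, W=0, Z=5, X=2, V=0) weight 1/3136
  (Y=0, U=0, W=0, Z=5, X=2, V=1) weight 1/3136
  (Y=0, U=0, W=0, Z=5, X=2, V=2) weight 1/3136
  (Y=0, U=0, W=0, Z=5, X=2, V=3) weight 1/3136
  (Y=0, U=1, W=0, Z=4, X=2, V=0) weight 1/4704
  (Y=0, U=2, W=0, Z=3, X=2, V=0) weight 1/4704
  … 38 more
Group by U:
  weight(U=0) = 3/392
  weight(U=1) = 1/392
  weight(U=2) = 1/392
Total weight = 3/392 + 1/392 + 1/392 = 5/392
P(U=0 | obs) = 3/392 / 5/392 = 3/5
P(U=1 | obs) = 1/392 / 5/392 = 1/5
P(U=2 | obs) = 1/392 / 5/392 = 1/5

P(U = 1 | obs) = 1/5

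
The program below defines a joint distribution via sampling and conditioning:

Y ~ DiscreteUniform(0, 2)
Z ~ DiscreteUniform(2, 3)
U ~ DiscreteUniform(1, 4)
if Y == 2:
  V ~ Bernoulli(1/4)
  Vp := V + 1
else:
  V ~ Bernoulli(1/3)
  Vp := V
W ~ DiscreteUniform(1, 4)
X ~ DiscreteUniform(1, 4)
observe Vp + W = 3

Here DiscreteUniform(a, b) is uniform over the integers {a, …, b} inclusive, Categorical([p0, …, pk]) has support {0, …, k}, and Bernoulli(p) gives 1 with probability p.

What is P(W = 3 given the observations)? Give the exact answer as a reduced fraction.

P(W = 3 | obs) = 4/9

Enumerate traces; 192 have nonzero weight after conditioning:
  (Y=0, Z=2, U=1, V=0, W=3, X=1) weight 1/576
  (Y=0, Z=2, U=1, V=0, W=3, X=2) weight 1/576
  (Y=0, Z=2, U=1, V=0, W=3, X=3) weight 1/576
  (Y=0, Z=2, U=1, V=0, W=3, X=4) weight 1/576
  (Y=0, Z=2, U=1, V=1, W=2, X=1) weight 1/1152
  (Y=0, Z=2, U=1, V=1, W=2, X=2) weight 1/1152
  (Y=0, Z=2, U=1, V=1, W=2, X=3) weight 1/1152
  (Y=0, Z=2, U=1, V=1, W=2, X=4) weight 1/1152
  (Y=2, Z=2, U=1, V=1, W=1, X=1) weight 1/1536
  … 183 more
Group by W:
  weight(W=1) = 1/48
  weight(W=2) = 17/144
  weight(W=3) = 1/9
Total weight = 1/48 + 17/144 + 1/9 = 1/4
P(W=1 | obs) = 1/48 / 1/4 = 1/12
P(W=2 | obs) = 17/144 / 1/4 = 17/36
P(W=3 | obs) = 1/9 / 1/4 = 4/9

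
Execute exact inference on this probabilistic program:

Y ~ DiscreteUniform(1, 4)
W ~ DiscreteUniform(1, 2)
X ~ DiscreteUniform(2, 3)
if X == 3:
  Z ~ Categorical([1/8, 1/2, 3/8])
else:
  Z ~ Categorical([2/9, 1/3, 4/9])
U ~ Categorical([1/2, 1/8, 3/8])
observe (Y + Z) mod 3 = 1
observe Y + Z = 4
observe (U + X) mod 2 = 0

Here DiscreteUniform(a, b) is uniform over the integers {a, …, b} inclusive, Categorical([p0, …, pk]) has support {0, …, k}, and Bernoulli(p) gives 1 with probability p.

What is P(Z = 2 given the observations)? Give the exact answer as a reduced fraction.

Enumerate traces; 18 have nonzero weight after conditioning:
  (Y=2, W=1, X=2, Z=2, U=0) weight 1/72
  (Y=2, W=1, X=2, Z=2, U=2) weight 1/96
  (Y=2, W=1, X=3, Z=2, U=1) weight 3/1024
  (Y=2, W=2, X=2, Z=2, U=0) weight 1/72
  (Y=2, W=2, X=2, Z=2, U=2) weight 1/96
  (Y=2, W=2, X=3, Z=2, U=1) weight 3/1024
  (Y=3, W=1, X=2, Z=1, U=0) weight 1/96
  (Y=3, W=1, X=2, Z=1, U=2) weight 1/128
  (Y=4, W=1, X=2, Z=0, U=0) weight 1/144
  … 9 more
Group by Z:
  weight(Z=0) = 121/4608
  weight(Z=1) = 17/384
  weight(Z=2) = 251/4608
Total weight = 121/4608 + 17/384 + 251/4608 = 1/8
P(Z=0 | obs) = 121/4608 / 1/8 = 121/576
P(Z=1 | obs) = 17/384 / 1/8 = 17/48
P(Z=2 | obs) = 251/4608 / 1/8 = 251/576

P(Z = 2 | obs) = 251/576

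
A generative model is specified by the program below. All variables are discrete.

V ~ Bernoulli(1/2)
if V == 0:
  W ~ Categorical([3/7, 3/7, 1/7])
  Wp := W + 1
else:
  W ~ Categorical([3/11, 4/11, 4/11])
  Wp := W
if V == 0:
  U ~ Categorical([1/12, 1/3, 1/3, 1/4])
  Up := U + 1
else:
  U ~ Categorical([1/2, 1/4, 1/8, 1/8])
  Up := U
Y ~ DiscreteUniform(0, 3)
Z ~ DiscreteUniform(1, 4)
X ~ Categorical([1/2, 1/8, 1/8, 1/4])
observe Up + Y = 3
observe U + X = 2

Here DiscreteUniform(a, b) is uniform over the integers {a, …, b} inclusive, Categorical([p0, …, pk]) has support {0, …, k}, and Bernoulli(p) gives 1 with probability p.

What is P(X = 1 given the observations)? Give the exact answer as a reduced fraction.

Enumerate traces; 72 have nonzero weight after conditioning:
  (V=0, W=0, U=0, Y=2, Z=1, X=2) weight 1/7168
  (V=0, W=0, U=0, Y=2, Z=2, X=2) weight 1/7168
  (V=0, W=0, U=0, Y=2, Z=3, X=2) weight 1/7168
  (V=0, W=0, U=0, Y=2, Z=4, X=2) weight 1/7168
  (V=0, W=0, U=1, Y=1, Z=1, X=1) weight 1/1792
  (V=0, W=0, U=1, Y=1, Z=2, X=1) weight 1/1792
  (V=0, W=0, U=1, Y=1, Z=3, X=1) weight 1/1792
  (V=0, W=0, U=1, Y=1, Z=4, X=1) weight 1/1792
  (V=0, W=0, U=2, Y=0, Z=1, X=0) weight 1/448
  … 63 more
Group by X:
  weight(X=0) = 11/384
  weight(X=1) = 7/768
  weight(X=2) = 7/768
Total weight = 11/384 + 7/768 + 7/768 = 3/64
P(X=0 | obs) = 11/384 / 3/64 = 11/18
P(X=1 | obs) = 7/768 / 3/64 = 7/36
P(X=2 | obs) = 7/768 / 3/64 = 7/36

P(X = 1 | obs) = 7/36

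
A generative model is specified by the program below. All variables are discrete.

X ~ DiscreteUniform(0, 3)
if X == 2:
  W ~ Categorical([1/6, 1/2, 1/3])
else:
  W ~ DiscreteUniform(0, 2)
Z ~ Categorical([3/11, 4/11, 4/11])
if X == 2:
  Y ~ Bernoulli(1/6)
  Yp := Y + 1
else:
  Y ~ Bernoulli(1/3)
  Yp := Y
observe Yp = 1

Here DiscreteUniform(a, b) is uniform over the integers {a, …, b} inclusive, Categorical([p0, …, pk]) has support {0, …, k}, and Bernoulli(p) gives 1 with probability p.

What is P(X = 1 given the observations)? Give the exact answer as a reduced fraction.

Enumerate traces; 36 have nonzero weight after conditioning:
  (X=0, W=0, Z=0, Y=1) weight 1/132
  (X=0, W=0, Z=1, Y=1) weight 1/99
  (X=0, W=0, Z=2, Y=1) weight 1/99
  (X=0, W=1, Z=0, Y=1) weight 1/132
  (X=0, W=1, Z=1, Y=1) weight 1/99
  (X=0, W=1, Z=2, Y=1) weight 1/99
  (X=0, W=2, Z=0, Y=1) weight 1/132
  (X=0, W=2, Z=1, Y=1) weight 1/99
  (X=1, W=0, Z=0, Y=1) weight 1/132
  (X=2, W=0, Z=0, Y=0) weight 5/528
  … 26 more
Group by X:
  weight(X=0) = 1/12
  weight(X=1) = 1/12
  weight(X=2) = 5/24
  weight(X=3) = 1/12
Total weight = 1/12 + 1/12 + 5/24 + 1/12 = 11/24
P(X=0 | obs) = 1/12 / 11/24 = 2/11
P(X=1 | obs) = 1/12 / 11/24 = 2/11
P(X=2 | obs) = 5/24 / 11/24 = 5/11
P(X=3 | obs) = 1/12 / 11/24 = 2/11

P(X = 1 | obs) = 2/11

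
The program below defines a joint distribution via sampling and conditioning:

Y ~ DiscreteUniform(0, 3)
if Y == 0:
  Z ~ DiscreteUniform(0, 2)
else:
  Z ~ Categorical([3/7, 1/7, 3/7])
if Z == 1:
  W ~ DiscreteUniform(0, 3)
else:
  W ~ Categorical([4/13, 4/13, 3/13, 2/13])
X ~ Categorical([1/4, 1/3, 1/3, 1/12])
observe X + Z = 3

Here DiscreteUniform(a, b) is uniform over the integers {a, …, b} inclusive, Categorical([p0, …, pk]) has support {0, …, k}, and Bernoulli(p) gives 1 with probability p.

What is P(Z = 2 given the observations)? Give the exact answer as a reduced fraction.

P(Z = 2 | obs) = 68/117

Enumerate traces; 48 have nonzero weight after conditioning:
  (Y=0, Z=0, W=0, X=3) weight 1/468
  (Y=0, Z=0, W=1, X=3) weight 1/468
  (Y=0, Z=0, W=2, X=3) weight 1/624
  (Y=0, Z=0, W=3, X=3) weight 1/936
  (Y=0, Z=1, W=0, X=2) weight 1/144
  (Y=0, Z=1, W=1, X=2) weight 1/144
  (Y=0, Z=1, W=2, X=2) weight 1/144
  (Y=0, Z=1, W=3, X=2) weight 1/144
  (Y=0, Z=2, W=0, X=1) weight 1/117
  … 39 more
Group by Z:
  weight(Z=0) = 17/504
  weight(Z=1) = 4/63
  weight(Z=2) = 17/126
Total weight = 17/504 + 4/63 + 17/126 = 13/56
P(Z=0 | obs) = 17/504 / 13/56 = 17/117
P(Z=1 | obs) = 4/63 / 13/56 = 32/117
P(Z=2 | obs) = 17/126 / 13/56 = 68/117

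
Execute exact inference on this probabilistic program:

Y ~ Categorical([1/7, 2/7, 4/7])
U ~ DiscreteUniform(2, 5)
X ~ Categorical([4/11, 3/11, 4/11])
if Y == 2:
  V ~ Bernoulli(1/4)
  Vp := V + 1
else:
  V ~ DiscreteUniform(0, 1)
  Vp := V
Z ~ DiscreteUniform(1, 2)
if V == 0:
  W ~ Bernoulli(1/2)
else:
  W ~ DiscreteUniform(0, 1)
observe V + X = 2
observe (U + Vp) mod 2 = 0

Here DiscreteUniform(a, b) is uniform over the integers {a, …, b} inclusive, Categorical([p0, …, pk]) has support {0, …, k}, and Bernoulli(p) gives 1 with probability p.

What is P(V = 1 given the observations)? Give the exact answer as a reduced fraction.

P(V = 1 | obs) = 5/17

Enumerate traces; 48 have nonzero weight after conditioning:
  (Y=0, U=2, X=2, V=0, Z=1, W=0) weight 1/616
  (Y=0, U=2, X=2, V=0, Z=1, W=1) weight 1/616
  (Y=0, U=2, X=2, V=0, Z=2, W=0) weight 1/616
  (Y=0, U=2, X=2, V=0, Z=2, W=1) weight 1/616
  (Y=0, U=3, X=1, V=1, Z=1, W=0) weight 3/2464
  (Y=0, U=3, X=1, V=1, Z=1, W=1) weight 3/2464
  (Y=0, U=3, X=1, V=1, Z=2, W=0) weight 3/2464
  (Y=0, U=3, X=1, V=1, Z=2, W=1) weight 3/2464
  … 40 more
Group by V:
  weight(V=0) = 9/77
  weight(V=1) = 15/308
Total weight = 9/77 + 15/308 = 51/308
P(V=0 | obs) = 9/77 / 51/308 = 12/17
P(V=1 | obs) = 15/308 / 51/308 = 5/17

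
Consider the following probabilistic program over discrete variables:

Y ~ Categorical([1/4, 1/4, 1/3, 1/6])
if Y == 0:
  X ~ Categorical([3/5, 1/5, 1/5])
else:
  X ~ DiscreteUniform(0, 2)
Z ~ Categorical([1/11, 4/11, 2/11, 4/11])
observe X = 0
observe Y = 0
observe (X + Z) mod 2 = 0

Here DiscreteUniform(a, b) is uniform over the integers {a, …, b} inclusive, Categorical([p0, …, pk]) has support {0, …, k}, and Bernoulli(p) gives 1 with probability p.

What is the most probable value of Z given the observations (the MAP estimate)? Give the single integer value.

Enumerate traces; 2 have nonzero weight after conditioning:
  (Y=0, X=0, Z=0) weight 3/220
  (Y=0, X=0, Z=2) weight 3/110
Group by Z:
  weight(Z=0) = 3/220
  weight(Z=2) = 3/110
Total weight = 3/220 + 3/110 = 9/220
P(Z=0 | obs) = 3/220 / 9/220 = 1/3
P(Z=2 | obs) = 3/110 / 9/220 = 2/3
argmax = 2

argmax_v P(Z = v | obs) = 2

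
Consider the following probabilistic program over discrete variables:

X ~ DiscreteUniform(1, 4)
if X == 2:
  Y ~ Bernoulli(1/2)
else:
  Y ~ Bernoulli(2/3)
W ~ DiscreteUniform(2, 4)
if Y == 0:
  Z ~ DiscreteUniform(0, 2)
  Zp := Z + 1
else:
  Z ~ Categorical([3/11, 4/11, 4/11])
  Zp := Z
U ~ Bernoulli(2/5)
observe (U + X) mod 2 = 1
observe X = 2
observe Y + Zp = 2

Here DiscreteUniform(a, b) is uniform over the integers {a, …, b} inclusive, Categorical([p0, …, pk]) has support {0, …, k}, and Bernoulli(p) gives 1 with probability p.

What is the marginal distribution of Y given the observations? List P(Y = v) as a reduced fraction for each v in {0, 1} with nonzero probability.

Enumerate traces; 6 have nonzero weight after conditioning:
  (X=2, Y=0, W=2, Z=1, U=1) weight 1/180
  (X=2, Y=0, W=3, Z=1, U=1) weight 1/180
  (X=2, Y=0, W=4, Z=1, U=1) weight 1/180
  (X=2, Y=1, W=2, Z=1, U=1) weight 1/165
  (X=2, Y=1, W=3, Z=1, U=1) weight 1/165
  (X=2, Y=1, W=4, Z=1, U=1) weight 1/165
Group by Y:
  weight(Y=0) = 1/60
  weight(Y=1) = 1/55
Total weight = 1/60 + 1/55 = 23/660
P(Y=0 | obs) = 1/60 / 23/660 = 11/23
P(Y=1 | obs) = 1/55 / 23/660 = 12/23

P(Y=0) = 11/23, P(Y=1) = 12/23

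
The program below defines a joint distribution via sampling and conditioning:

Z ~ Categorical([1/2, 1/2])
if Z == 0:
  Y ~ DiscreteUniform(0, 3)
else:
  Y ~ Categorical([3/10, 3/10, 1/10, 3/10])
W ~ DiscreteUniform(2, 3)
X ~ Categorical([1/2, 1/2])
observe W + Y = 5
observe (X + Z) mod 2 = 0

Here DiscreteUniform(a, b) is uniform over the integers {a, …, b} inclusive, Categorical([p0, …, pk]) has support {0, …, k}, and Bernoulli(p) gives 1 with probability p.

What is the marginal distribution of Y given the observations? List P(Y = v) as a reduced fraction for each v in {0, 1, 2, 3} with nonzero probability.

Enumerate traces; 4 have nonzero weight after conditioning:
  (Z=0, Y=2, W=3, X=0) weight 1/32
  (Z=0, Y=3, W=2, X=0) weight 1/32
  (Z=1, Y=2, W=3, X=1) weight 1/80
  (Z=1, Y=3, W=2, X=1) weight 3/80
Group by Y:
  weight(Y=2) = 7/160
  weight(Y=3) = 11/160
Total weight = 7/160 + 11/160 = 9/80
P(Y=2 | obs) = 7/160 / 9/80 = 7/18
P(Y=3 | obs) = 11/160 / 9/80 = 11/18

P(Y=2) = 7/18, P(Y=3) = 11/18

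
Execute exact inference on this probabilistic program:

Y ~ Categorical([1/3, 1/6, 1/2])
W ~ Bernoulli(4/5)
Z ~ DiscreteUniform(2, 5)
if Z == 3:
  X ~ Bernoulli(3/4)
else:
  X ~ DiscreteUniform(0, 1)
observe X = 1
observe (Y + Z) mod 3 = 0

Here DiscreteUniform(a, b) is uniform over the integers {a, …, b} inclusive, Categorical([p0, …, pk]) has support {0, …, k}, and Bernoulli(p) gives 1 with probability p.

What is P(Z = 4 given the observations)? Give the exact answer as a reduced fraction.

Enumerate traces; 8 have nonzero weight after conditioning:
  (Y=0, W=0, Z=3, X=1) weight 1/80
  (Y=0, W=1, Z=3, X=1) weight 1/20
  (Y=1, W=0, Z=2, X=1) weight 1/240
  (Y=1, W=0, Z=5, X=1) weight 1/240
  (Y=1, W=1, Z=2, X=1) weight 1/60
  (Y=1, W=1, Z=5, X=1) weight 1/60
  (Y=2, W=0, Z=4, X=1) weight 1/80
  (Y=2, W=1, Z=4, X=1) weight 1/20
Group by Z:
  weight(Z=2) = 1/48
  weight(Z=3) = 1/16
  weight(Z=4) = 1/16
  weight(Z=5) = 1/48
Total weight = 1/48 + 1/16 + 1/16 + 1/48 = 1/6
P(Z=2 | obs) = 1/48 / 1/6 = 1/8
P(Z=3 | obs) = 1/16 / 1/6 = 3/8
P(Z=4 | obs) = 1/16 / 1/6 = 3/8
P(Z=5 | obs) = 1/48 / 1/6 = 1/8

P(Z = 4 | obs) = 3/8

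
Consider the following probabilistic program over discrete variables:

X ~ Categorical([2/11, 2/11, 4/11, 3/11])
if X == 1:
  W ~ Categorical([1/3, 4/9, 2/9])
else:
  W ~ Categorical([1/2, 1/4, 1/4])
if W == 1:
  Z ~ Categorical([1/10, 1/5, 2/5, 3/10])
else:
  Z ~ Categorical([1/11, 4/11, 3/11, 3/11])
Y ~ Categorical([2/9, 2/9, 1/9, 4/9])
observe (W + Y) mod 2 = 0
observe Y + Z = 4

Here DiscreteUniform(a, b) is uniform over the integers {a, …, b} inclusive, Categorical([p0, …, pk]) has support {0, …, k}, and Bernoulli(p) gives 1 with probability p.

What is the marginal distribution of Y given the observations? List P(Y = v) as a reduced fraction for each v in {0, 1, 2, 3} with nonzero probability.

Enumerate traces; 16 have nonzero weight after conditioning:
  (X=0, W=0, Z=2, Y=2) weight 1/363
  (X=0, W=1, Z=1, Y=3) weight 2/495
  (X=0, W=1, Z=3, Y=1) weight 1/330
  (X=0, W=2, Z=2, Y=2) weight 1/726
  (X=1, W=0, Z=2, Y=2) weight 2/1089
  (X=1, W=1, Z=1, Y=3) weight 32/4455
  (X=1, W=1, Z=3, Y=1) weight 8/1485
  (X=1, W=2, Z=2, Y=2) weight 4/3267
  … 8 more
Group by Y:
  weight(Y=1) = 113/5940
  weight(Y=2) = 283/13068
  weight(Y=3) = 113/4455
Total weight = 113/5940 + 283/13068 + 113/4455 = 6473/98010
P(Y=1 | obs) = 113/5940 / 6473/98010 = 3729/12946
P(Y=2 | obs) = 283/13068 / 6473/98010 = 4245/12946
P(Y=3 | obs) = 113/4455 / 6473/98010 = 2486/6473

P(Y=1) = 3729/12946, P(Y=2) = 4245/12946, P(Y=3) = 2486/6473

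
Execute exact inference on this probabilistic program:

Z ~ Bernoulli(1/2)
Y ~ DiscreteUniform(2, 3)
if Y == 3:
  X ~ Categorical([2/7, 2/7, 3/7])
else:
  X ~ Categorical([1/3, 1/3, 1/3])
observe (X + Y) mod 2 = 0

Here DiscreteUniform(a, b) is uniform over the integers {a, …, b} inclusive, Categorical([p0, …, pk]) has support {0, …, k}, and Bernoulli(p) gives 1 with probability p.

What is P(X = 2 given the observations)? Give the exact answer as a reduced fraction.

Enumerate traces; 6 have nonzero weight after conditioning:
  (Z=0, Y=2, X=0) weight 1/12
  (Z=0, Y=2, X=2) weight 1/12
  (Z=0, Y=3, X=1) weight 1/14
  (Z=1, Y=2, X=0) weight 1/12
  (Z=1, Y=2, X=2) weight 1/12
  (Z=1, Y=3, X=1) weight 1/14
Group by X:
  weight(X=0) = 1/6
  weight(X=1) = 1/7
  weight(X=2) = 1/6
Total weight = 1/6 + 1/7 + 1/6 = 10/21
P(X=0 | obs) = 1/6 / 10/21 = 7/20
P(X=1 | obs) = 1/7 / 10/21 = 3/10
P(X=2 | obs) = 1/6 / 10/21 = 7/20

P(X = 2 | obs) = 7/20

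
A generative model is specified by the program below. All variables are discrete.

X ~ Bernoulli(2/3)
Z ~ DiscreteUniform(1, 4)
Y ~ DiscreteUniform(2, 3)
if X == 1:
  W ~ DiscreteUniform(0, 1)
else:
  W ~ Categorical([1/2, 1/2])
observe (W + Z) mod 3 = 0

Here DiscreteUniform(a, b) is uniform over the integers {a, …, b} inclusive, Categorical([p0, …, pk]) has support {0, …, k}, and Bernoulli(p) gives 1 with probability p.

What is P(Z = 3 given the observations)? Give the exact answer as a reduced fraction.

P(Z = 3 | obs) = 1/2

Enumerate traces; 8 have nonzero weight after conditioning:
  (X=0, Z=2, Y=2, W=1) weight 1/48
  (X=0, Z=2, Y=3, W=1) weight 1/48
  (X=0, Z=3, Y=2, W=0) weight 1/48
  (X=0, Z=3, Y=3, W=0) weight 1/48
  (X=1, Z=2, Y=2, W=1) weight 1/24
  (X=1, Z=2, Y=3, W=1) weight 1/24
  (X=1, Z=3, Y=2, W=0) weight 1/24
  (X=1, Z=3, Y=3, W=0) weight 1/24
Group by Z:
  weight(Z=2) = 1/8
  weight(Z=3) = 1/8
Total weight = 1/8 + 1/8 = 1/4
P(Z=2 | obs) = 1/8 / 1/4 = 1/2
P(Z=3 | obs) = 1/8 / 1/4 = 1/2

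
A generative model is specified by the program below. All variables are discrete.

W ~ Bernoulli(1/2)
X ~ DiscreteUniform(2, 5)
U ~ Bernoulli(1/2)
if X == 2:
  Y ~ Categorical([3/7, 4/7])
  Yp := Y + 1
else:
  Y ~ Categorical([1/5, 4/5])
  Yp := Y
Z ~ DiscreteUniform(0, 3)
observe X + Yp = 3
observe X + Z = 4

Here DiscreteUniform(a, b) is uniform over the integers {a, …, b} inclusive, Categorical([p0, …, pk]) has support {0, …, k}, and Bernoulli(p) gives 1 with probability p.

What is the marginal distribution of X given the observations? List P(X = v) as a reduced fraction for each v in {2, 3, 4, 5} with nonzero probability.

Enumerate traces; 8 have nonzero weight after conditioning:
  (W=0, X=2, U=0, Y=0, Z=2) weight 3/448
  (W=0, X=2, U=1, Y=0, Z=2) weight 3/448
  (W=0, X=3, U=0, Y=0, Z=1) weight 1/320
  (W=0, X=3, U=1, Y=0, Z=1) weight 1/320
  (W=1, X=2, U=0, Y=0, Z=2) weight 3/448
  (W=1, X=2, U=1, Y=0, Z=2) weight 3/448
  (W=1, X=3, U=0, Y=0, Z=1) weight 1/320
  (W=1, X=3, U=1, Y=0, Z=1) weight 1/320
Group by X:
  weight(X=2) = 3/112
  weight(X=3) = 1/80
Total weight = 3/112 + 1/80 = 11/280
P(X=2 | obs) = 3/112 / 11/280 = 15/22
P(X=3 | obs) = 1/80 / 11/280 = 7/22

P(X=2) = 15/22, P(X=3) = 7/22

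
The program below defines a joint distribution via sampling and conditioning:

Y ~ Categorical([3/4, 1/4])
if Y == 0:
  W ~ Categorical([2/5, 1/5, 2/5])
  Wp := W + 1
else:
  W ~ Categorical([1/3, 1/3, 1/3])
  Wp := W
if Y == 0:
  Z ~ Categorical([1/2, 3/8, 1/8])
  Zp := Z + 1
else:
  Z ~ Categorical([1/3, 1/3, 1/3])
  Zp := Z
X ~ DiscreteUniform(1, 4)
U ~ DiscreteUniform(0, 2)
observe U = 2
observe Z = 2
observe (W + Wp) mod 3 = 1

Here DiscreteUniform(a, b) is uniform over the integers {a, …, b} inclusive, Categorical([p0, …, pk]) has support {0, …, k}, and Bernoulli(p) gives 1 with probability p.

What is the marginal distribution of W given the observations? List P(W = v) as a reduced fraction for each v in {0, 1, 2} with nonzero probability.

Enumerate traces; 8 have nonzero weight after conditioning:
  (Y=0, W=0, Z=2, X=1, U=2) weight 1/320
  (Y=0, W=0, Z=2, X=2, U=2) weight 1/320
  (Y=0, W=0, Z=2, X=3, U=2) weight 1/320
  (Y=0, W=0, Z=2, X=4, U=2) weight 1/320
  (Y=1, W=2, Z=2, X=1, U=2) weight 1/432
  (Y=1, W=2, Z=2, X=2, U=2) weight 1/432
  (Y=1, W=2, Z=2, X=3, U=2) weight 1/432
  (Y=1, W=2, Z=2, X=4, U=2) weight 1/432
Group by W:
  weight(W=0) = 1/80
  weight(W=2) = 1/108
Total weight = 1/80 + 1/108 = 47/2160
P(W=0 | obs) = 1/80 / 47/2160 = 27/47
P(W=2 | obs) = 1/108 / 47/2160 = 20/47

P(W=0) = 27/47, P(W=2) = 20/47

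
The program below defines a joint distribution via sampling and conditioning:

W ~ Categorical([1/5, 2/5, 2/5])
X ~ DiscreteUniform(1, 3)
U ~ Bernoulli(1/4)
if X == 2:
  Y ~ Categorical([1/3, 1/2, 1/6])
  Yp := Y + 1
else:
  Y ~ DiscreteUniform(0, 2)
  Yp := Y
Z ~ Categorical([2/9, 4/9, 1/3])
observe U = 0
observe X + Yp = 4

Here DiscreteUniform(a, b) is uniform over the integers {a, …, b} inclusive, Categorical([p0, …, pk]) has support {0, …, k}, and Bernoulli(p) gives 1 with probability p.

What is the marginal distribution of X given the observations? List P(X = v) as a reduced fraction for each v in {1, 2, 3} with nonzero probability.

Enumerate traces; 18 have nonzero weight after conditioning:
  (W=0, X=2, U=0, Y=1, Z=0) weight 1/180
  (W=0, X=2, U=0, Y=1, Z=1) weight 1/90
  (W=0, X=2, U=0, Y=1, Z=2) weight 1/120
  (W=0, X=3, U=0, Y=1, Z=0) weight 1/270
  (W=0, X=3, U=0, Y=1, Z=1) weight 1/135
  (W=0, X=3, U=0, Y=1, Z=2) weight 1/180
  (W=1, X=2, U=0, Y=1, Z=0) weight 1/90
  (W=1, X=2, U=0, Y=1, Z=1) weight 1/45
  … 10 more
Group by X:
  weight(X=2) = 1/8
  weight(X=3) = 1/12
Total weight = 1/8 + 1/12 = 5/24
P(X=2 | obs) = 1/8 / 5/24 = 3/5
P(X=3 | obs) = 1/12 / 5/24 = 2/5

P(X=2) = 3/5, P(X=3) = 2/5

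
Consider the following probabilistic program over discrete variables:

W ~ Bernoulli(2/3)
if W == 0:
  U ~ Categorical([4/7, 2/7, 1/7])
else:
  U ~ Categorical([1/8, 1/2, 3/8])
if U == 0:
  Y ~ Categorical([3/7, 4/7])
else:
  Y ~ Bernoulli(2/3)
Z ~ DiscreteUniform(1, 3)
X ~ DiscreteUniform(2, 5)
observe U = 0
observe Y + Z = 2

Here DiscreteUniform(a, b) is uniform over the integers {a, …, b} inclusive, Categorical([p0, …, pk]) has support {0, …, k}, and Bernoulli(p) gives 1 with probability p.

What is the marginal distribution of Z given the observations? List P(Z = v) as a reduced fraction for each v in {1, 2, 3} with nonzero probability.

P(Z=1) = 4/7, P(Z=2) = 3/7

Enumerate traces; 16 have nonzero weight after conditioning:
  (W=0, U=0, Y=0, Z=2, X=2) weight 1/147
  (W=0, U=0, Y=0, Z=2, X=3) weight 1/147
  (W=0, U=0, Y=0, Z=2, X=4) weight 1/147
  (W=0, U=0, Y=0, Z=2, X=5) weight 1/147
  (W=0, U=0, Y=1, Z=1, X=2) weight 4/441
  (W=0, U=0, Y=1, Z=1, X=3) weight 4/441
  (W=0, U=0, Y=1, Z=1, X=4) weight 4/441
  (W=0, U=0, Y=1, Z=1, X=5) weight 4/441
  … 8 more
Group by Z:
  weight(Z=1) = 23/441
  weight(Z=2) = 23/588
Total weight = 23/441 + 23/588 = 23/252
P(Z=1 | obs) = 23/441 / 23/252 = 4/7
P(Z=2 | obs) = 23/588 / 23/252 = 3/7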